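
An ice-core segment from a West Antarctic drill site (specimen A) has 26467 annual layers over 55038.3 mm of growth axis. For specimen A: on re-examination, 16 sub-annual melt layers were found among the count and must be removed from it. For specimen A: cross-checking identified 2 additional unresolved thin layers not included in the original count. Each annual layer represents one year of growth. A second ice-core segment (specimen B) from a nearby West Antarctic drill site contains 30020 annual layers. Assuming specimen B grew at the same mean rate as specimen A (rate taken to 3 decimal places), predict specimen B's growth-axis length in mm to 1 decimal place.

62471.6 mm

Specimen A: true annual layer count = 26467 − 16 + 2 = 26453.
A: Mean rate = 55038.3 mm / 26453 years ≈ 2.081 mm per year.
B's length ≈ 2.081 × 30020 = 62471.6 mm.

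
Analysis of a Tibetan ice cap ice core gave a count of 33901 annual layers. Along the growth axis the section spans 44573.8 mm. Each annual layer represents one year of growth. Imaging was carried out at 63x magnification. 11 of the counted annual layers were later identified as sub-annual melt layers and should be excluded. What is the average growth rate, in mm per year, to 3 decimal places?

1.315 mm per year

Correcting the raw count gives 33901 − 11 = 33890 true annual layers.
44573.8 mm over 33890 years gives 44573.8 / 33890 ≈ 1.315 mm per year.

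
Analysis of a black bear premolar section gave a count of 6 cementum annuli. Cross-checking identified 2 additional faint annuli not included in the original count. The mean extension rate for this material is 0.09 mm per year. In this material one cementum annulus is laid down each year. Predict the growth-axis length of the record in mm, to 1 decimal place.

0.7 mm

After corrections the count is 6 + 2 = 8 cementum annuli.
Predicted length = 0.09 mm/year × 8 years = 0.7 mm.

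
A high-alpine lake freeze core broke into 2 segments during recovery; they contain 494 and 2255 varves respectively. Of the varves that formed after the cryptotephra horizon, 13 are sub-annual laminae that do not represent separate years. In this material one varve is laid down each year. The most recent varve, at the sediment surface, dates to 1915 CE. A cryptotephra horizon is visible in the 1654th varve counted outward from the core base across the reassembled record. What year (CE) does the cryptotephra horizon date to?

833 CE

Total varves = 494 + 2255 = 2749.
Between varve 1654 and the sediment surface there are 2749 − 1654 = 1095 varves.
Removing the 13 false varves leaves 1095 − 13 = 1082 true varves beyond the cryptotephra horizon.
The varve at the sediment surface is 1915 CE, so the cryptotephra horizon dates to 1915 − 1082 = 833 CE.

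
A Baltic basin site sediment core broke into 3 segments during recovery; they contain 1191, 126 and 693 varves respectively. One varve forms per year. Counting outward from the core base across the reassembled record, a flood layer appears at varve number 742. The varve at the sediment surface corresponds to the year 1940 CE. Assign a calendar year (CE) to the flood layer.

672 CE

Total varves = 1191 + 126 + 693 = 2010.
2010 − 742 = 1268 varves lie beyond the flood layer toward the sediment surface.
The varve at the sediment surface is 1940 CE, so the flood layer dates to 1940 − 1268 = 672 CE.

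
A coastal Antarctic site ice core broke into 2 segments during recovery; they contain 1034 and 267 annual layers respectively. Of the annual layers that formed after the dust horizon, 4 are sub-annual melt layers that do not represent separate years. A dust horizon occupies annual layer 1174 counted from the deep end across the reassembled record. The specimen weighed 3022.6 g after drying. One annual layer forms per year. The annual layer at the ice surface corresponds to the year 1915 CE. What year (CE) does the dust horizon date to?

1792 CE

Total annual layers = 1034 + 267 = 1301.
The dust horizon sits at annual layer 1174 from the deep end, so 1301 − 1174 = 127 annual layers formed after it.
Removing the 4 false annual layers leaves 127 − 4 = 123 true annual layers beyond the dust horizon.
The annual layer at the ice surface is 1915 CE, so the dust horizon dates to 1915 − 123 = 1792 CE.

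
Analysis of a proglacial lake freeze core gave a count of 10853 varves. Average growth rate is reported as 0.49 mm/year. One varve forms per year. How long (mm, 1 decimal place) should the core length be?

10853 years of growth are recorded.
Length ≈ 0.49 × 10853 = 5318.0 mm.

5318.0 mm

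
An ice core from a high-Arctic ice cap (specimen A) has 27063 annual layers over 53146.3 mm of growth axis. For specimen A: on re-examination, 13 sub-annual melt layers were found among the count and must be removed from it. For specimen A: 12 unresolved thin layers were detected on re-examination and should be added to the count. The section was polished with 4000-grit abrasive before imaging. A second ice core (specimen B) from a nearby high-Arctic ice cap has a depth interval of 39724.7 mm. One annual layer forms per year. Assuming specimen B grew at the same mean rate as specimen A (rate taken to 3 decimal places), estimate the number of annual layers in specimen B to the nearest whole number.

20226 annual layers

Specimen A: correcting the raw count gives 27063 − 13 + 12 = 27062 true annual layers.
A: 53146.3 mm over 27062 years gives 53146.3 / 27062 ≈ 1.964 mm/year.
Specimen B: 39724.7 mm / 1.964 mm per year = 20226.43 years ≈ 20226 annual layers.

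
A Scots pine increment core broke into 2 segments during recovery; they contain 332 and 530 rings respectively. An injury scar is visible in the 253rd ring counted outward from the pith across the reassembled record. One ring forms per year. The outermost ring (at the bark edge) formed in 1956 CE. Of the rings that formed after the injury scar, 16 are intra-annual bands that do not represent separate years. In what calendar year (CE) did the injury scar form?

Total rings = 332 + 530 = 862.
Between ring 253 and the bark edge there are 862 − 253 = 609 rings.
Removing the 16 false rings leaves 609 − 16 = 593 true rings beyond the injury scar.
The ring at the bark edge is 1956 CE, so the injury scar dates to 1956 − 593 = 1363 CE.

1363 CE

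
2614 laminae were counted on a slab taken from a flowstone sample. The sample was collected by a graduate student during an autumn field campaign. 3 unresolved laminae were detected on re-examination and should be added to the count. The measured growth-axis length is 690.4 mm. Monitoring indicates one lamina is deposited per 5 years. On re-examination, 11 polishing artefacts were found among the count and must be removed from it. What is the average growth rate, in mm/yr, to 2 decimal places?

Adjusted count: 2614 − 11 + 3 = 2606 laminae.
Multiplying by 5 years per lamina: 2606 × 5 = 13030 years.
Mean rate = 690.4 mm / 13030 years ≈ 0.05 mm/yr.

0.05 mm/yr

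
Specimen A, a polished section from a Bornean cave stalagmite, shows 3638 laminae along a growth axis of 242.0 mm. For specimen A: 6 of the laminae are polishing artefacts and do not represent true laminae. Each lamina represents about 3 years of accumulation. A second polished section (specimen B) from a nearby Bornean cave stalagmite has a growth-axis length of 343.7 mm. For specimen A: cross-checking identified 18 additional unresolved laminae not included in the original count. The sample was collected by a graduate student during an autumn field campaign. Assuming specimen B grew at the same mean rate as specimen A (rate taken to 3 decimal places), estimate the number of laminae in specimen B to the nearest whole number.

5208 laminae

Specimen A: correcting the raw count gives 3638 − 6 + 18 = 3650 true laminae.
Specimen A: at 3 years per lamina, 3650 × 3 = 10950 years.
A: Mean rate = 242.0 mm / 10950 years ≈ 0.022 mm/year.
For B, 343.7 / 0.022 = 15622.73 years; at 3 years per lamina that is 15622.73 / 3 ≈ 5208 laminae.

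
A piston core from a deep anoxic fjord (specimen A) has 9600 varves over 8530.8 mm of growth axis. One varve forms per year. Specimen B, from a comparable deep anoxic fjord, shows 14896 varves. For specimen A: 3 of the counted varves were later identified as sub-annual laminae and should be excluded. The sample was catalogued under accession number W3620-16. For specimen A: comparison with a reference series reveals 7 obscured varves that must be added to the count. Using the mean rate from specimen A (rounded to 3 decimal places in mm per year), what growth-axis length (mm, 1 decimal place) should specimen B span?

Specimen A: after corrections the count is 9600 − 3 + 7 = 9604 varves.
A: Mean rate = 8530.8 mm / 9604 years ≈ 0.888 mm/yr.
B's length ≈ 0.888 × 14896 = 13227.6 mm.

13227.6 mm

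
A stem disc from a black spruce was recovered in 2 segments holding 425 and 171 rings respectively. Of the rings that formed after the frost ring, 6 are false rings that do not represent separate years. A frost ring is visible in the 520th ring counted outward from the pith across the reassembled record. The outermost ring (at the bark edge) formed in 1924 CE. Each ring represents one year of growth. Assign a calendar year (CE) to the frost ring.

Total rings = 425 + 171 = 596.
The frost ring sits at ring 520 from the pith, so 596 − 520 = 76 rings formed after it.
Excluding 6 false rings: 76 − 6 = 70.
The ring at the bark edge is 1924 CE, so the frost ring dates to 1924 − 70 = 1854 CE.

1854 CE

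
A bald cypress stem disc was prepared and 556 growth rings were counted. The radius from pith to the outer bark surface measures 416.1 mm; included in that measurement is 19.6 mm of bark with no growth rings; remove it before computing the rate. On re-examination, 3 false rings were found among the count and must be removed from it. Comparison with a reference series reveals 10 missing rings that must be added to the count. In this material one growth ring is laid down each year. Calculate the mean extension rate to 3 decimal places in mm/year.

0.704 mm/year

Correcting the raw count gives 556 − 3 + 10 = 563 true growth rings.
The growth record spans 416.1 − 19.6 = 396.5 mm.
Extension rate ≈ 396.5 / 563 = 0.704 mm/year.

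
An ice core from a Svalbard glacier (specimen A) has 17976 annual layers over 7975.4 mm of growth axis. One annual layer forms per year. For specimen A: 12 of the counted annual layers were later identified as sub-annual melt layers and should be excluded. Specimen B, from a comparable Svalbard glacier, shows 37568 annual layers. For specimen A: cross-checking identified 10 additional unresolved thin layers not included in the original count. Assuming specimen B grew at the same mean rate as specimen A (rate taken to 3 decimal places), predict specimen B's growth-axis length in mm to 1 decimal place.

Specimen A: correcting the raw count gives 17976 − 12 + 10 = 17974 true annual layers.
A: 7975.4 mm over 17974 years gives 7975.4 / 17974 ≈ 0.444 mm/yr.
B's length ≈ 0.444 × 37568 = 16680.2 mm.

16680.2 mm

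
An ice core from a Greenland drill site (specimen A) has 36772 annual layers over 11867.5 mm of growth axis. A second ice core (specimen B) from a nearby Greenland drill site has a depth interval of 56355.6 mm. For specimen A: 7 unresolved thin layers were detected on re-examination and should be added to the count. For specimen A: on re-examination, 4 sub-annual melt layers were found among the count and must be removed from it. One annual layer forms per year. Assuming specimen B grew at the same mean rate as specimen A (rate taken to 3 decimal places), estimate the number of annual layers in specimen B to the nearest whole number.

Specimen A: adjusted count: 36772 − 4 + 7 = 36775 annual layers.
A: 11867.5 mm over 36775 years gives 11867.5 / 36775 ≈ 0.323 mm/yr.
B spans 56355.6 / 0.323 = 174475.54 years ≈ 174476 annual layers.

174476 annual layers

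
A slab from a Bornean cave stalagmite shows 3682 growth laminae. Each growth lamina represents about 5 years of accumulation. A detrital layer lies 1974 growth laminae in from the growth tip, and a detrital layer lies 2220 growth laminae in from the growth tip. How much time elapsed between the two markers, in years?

1230 years

2220 − 1974 = 246 growth laminae lie between the two events.
Multiplying by 5 years per growth lamina: 246 × 5 = 1230 years.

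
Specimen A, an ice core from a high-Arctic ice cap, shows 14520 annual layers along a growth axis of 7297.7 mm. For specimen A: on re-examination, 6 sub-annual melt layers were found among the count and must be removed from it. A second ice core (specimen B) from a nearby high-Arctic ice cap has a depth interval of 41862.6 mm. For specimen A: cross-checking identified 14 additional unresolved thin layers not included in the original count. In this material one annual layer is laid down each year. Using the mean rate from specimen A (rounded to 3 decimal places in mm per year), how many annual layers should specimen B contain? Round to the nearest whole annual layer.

Specimen A: adjusted count: 14520 − 6 + 14 = 14528 annual layers.
A: Mean rate = 7297.7 mm / 14528 years ≈ 0.502 mm/year.
B spans 41862.6 / 0.502 = 83391.63 years ≈ 83392 annual layers.

83392 annual layers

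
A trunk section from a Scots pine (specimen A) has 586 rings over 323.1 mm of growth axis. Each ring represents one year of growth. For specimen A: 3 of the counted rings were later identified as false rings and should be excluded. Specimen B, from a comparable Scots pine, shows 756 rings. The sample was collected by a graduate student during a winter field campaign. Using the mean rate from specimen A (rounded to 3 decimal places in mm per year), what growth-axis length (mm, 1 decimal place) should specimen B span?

418.8 mm

Specimen A: correcting the raw count gives 586 − 3 = 583 true rings.
A: Mean rate = 323.1 mm / 583 years ≈ 0.554 mm per year.
Length of B = 0.554 × 756 = 418.8 mm.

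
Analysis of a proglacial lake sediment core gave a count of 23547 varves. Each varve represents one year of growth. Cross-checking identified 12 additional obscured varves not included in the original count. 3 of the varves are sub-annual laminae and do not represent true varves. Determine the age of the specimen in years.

23556 yr

Correcting the raw count gives 23547 − 3 + 12 = 23556 true varves.
With a one-to-one varve periodicity this is 23556 years.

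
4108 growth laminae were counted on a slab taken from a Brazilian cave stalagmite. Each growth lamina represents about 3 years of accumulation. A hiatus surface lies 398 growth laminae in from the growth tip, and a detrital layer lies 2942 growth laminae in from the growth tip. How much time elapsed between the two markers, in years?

The two markers are separated by 2942 − 398 = 2544 growth laminae.
At 3 years per growth lamina, 2544 × 3 = 7632 years.

7632 years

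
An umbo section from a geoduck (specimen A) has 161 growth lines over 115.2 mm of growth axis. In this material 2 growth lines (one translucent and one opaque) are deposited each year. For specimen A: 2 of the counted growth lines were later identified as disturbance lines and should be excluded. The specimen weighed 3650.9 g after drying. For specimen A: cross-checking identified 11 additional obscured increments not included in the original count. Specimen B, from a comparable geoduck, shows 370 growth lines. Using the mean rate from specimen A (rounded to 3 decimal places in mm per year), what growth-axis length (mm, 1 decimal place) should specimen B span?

250.7 mm

Specimen A: true growth line count = 161 − 2 + 11 = 170.
Specimen A: 170 growth lines at 2 per year is 170 / 2 = 85 years.
A: 115.2 mm over 85 years gives 115.2 / 85 ≈ 1.355 mm per year.
Specimen B: with 2 growth lines per year, 370 / 2 = 185 years. Length of B = 1.355 × 185 = 250.7 mm.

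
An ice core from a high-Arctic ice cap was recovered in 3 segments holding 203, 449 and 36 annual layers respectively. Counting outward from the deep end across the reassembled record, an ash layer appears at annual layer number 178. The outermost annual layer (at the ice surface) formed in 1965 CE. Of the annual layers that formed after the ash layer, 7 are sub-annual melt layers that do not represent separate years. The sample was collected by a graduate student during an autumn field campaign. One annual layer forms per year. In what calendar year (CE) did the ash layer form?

Total annual layers = 203 + 449 + 36 = 688.
688 − 178 = 510 annual layers lie beyond the ash layer toward the ice surface.
510 − 7 false = 503 true annual layers after the ash layer.
Counting back 503 years from 1965 CE places the ash layer in 1965 − 503 = 1462 CE.

1462 CE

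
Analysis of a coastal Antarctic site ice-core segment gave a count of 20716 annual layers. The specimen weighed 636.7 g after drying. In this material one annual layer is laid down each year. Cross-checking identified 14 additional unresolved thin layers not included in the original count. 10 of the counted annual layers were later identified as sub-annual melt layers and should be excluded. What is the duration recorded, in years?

20720 years

True annual layer count = 20716 − 10 + 14 = 20720.
With a one-to-one annual layer periodicity this is 20720 years.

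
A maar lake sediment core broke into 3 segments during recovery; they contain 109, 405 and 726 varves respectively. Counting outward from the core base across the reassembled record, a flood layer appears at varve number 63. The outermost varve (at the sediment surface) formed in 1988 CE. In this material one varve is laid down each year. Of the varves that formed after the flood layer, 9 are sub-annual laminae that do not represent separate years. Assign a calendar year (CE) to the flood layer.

820 CE

Total varves = 109 + 405 + 726 = 1240.
Between varve 63 and the sediment surface there are 1240 − 63 = 1177 varves.
Removing the 9 false varves leaves 1177 − 9 = 1168 true varves beyond the flood layer.
The varve at the sediment surface is 1988 CE, so the flood layer dates to 1988 − 1168 = 820 CE.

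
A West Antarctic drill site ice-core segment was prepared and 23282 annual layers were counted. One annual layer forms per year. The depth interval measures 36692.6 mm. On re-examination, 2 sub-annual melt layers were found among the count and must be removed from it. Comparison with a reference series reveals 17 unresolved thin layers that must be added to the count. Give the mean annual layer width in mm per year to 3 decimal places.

After corrections the count is 23282 − 2 + 17 = 23297 annual layers.
36692.6 mm over 23297 years gives 36692.6 / 23297 ≈ 1.575 mm per year.

1.575 mm per year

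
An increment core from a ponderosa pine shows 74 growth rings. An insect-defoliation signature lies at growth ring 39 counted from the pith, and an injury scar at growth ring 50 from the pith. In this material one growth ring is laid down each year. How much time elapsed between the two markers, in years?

11 years

50 − 39 = 11 growth rings lie between the two events.
That is 11 years at one growth ring per year.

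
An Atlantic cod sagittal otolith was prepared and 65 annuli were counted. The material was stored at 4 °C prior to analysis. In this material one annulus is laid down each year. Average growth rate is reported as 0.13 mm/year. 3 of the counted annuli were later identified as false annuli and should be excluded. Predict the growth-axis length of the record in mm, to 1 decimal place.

Adjusted count: 65 − 3 = 62 annuli.
62 years at 0.13 mm/year gives 0.13 × 62 = 8.1 mm.

8.1 mm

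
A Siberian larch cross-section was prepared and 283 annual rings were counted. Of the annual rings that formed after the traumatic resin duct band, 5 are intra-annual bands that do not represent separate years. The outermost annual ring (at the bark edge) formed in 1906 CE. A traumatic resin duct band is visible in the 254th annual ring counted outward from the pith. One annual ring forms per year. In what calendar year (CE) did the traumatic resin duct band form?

1882 CE

The traumatic resin duct band sits at annual ring 254 from the pith, so 283 − 254 = 29 annual rings formed after it.
Excluding 5 false annual rings: 29 − 5 = 24.
1906 − 24 = 1882 CE.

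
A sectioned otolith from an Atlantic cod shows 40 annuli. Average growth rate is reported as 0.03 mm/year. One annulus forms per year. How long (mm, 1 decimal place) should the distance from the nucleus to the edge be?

1.2 mm

The record spans 40 years at 0.03 mm per year.
Predicted length = 0.03 mm/year × 40 years = 1.2 mm.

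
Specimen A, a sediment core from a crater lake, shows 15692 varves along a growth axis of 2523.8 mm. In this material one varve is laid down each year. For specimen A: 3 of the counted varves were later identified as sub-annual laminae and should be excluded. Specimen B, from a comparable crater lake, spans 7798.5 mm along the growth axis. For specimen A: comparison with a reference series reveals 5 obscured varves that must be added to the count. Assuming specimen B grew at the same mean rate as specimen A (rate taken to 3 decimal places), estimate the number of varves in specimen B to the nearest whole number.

Specimen A: after corrections the count is 15692 − 3 + 5 = 15694 varves.
A: Mean rate = 2523.8 mm / 15694 years ≈ 0.161 mm per year.
Specimen B: 7798.5 mm / 0.161 mm per year = 48437.89 years ≈ 48438 varves.

48438 varves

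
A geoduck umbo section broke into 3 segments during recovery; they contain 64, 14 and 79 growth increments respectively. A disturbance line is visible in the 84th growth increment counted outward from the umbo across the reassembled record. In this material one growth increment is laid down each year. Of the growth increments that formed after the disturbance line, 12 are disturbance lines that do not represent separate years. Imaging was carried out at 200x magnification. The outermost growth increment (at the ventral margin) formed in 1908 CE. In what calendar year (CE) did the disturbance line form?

Total growth increments = 64 + 14 + 79 = 157.
The disturbance line sits at growth increment 84 from the umbo, so 157 − 84 = 73 growth increments formed after it.
73 − 12 false = 61 true growth increments after the disturbance line.
The growth increment at the ventral margin is 1908 CE, so the disturbance line dates to 1908 − 61 = 1847 CE.

1847 CE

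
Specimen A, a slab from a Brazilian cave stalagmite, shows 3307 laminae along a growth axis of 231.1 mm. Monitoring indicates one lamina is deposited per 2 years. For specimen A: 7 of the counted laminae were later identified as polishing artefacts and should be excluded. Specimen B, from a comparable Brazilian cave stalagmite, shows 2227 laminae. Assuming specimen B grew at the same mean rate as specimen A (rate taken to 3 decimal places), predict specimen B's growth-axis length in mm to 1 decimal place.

155.9 mm

Specimen A: after corrections the count is 3307 − 7 = 3300 laminae.
Specimen A: at 2 years per lamina, 3300 × 2 = 6600 years.
A: Mean rate = 231.1 mm / 6600 years ≈ 0.035 mm/year.
Specimen B: 2227 laminae at 2 years each span 2227 × 2 = 4454 years. For B, 0.035 mm/year × 4454 years = 155.9 mm.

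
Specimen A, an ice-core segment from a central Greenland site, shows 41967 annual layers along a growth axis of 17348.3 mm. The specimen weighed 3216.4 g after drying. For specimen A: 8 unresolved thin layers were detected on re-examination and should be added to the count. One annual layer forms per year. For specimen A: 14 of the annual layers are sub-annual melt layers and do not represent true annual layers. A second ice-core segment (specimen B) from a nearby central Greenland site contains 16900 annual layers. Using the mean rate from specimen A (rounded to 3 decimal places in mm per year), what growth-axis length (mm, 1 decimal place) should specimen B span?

6979.7 mm

Specimen A: true annual layer count = 41967 − 14 + 8 = 41961.
A: Mean rate = 17348.3 mm / 41961 years ≈ 0.413 mm/yr.
Length of B = 0.413 × 16900 = 6979.7 mm.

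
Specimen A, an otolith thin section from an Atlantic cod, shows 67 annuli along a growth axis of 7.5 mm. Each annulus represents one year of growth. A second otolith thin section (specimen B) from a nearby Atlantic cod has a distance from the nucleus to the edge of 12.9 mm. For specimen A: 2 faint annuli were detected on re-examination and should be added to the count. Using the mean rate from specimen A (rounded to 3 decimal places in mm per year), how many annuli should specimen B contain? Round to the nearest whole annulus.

118 annuli

Specimen A: after corrections the count is 67 + 2 = 69 annuli.
A: 7.5 mm over 69 years gives 7.5 / 69 ≈ 0.109 mm per year.
B spans 12.9 / 0.109 = 118.35 years ≈ 118 annuli.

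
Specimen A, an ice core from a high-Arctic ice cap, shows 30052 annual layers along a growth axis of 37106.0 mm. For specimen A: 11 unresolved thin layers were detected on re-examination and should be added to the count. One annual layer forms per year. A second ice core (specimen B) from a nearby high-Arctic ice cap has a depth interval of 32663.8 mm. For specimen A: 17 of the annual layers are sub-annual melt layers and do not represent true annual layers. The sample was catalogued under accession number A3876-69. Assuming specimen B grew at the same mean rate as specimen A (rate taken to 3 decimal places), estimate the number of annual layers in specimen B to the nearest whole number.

Specimen A: adjusted count: 30052 − 17 + 11 = 30046 annual layers.
A: Mean rate = 37106.0 mm / 30046 years ≈ 1.235 mm/yr.
Specimen B: 32663.8 mm / 1.235 mm per year = 26448.42 years ≈ 26448 annual layers.

26448 annual layers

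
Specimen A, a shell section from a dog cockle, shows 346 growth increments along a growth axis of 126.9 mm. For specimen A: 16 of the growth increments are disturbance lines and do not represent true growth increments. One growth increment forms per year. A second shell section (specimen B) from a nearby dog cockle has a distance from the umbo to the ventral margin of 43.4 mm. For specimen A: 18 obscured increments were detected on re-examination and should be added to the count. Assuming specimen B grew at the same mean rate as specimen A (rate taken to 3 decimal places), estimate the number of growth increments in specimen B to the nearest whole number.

119 growth increments

Specimen A: correcting the raw count gives 346 − 16 + 18 = 348 true growth increments.
A: 126.9 mm over 348 years gives 126.9 / 348 ≈ 0.365 mm/year.
For B, 43.4 / 0.365 = 118.90 years ≈ 119 growth increments.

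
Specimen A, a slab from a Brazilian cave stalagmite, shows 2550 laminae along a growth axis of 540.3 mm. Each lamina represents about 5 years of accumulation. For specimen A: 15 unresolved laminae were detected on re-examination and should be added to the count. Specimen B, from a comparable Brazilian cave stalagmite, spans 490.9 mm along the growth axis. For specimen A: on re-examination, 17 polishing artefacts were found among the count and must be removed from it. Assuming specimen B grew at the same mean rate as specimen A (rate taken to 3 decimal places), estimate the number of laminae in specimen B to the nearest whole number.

Specimen A: true lamina count = 2550 − 17 + 15 = 2548.
Specimen A: at 5 years per lamina, 2548 × 5 = 12740 years.
A: Extension rate ≈ 540.3 / 12740 = 0.042 mm per year.
Specimen B: 490.9 mm / 0.042 mm per year = 11688.10 years; at 5 years per lamina that is 11688.10 / 5 ≈ 2338 laminae.

2338 laminae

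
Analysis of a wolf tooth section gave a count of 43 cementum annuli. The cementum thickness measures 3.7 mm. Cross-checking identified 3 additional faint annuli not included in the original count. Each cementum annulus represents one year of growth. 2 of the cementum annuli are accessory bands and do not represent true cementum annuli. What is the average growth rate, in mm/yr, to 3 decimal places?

0.084 mm/yr

Correcting the raw count gives 43 − 2 + 3 = 44 true cementum annuli.
3.7 mm over 44 years gives 3.7 / 44 ≈ 0.084 mm/yr.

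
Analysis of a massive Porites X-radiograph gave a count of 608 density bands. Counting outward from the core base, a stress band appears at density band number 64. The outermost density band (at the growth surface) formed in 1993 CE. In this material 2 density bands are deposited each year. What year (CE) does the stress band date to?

1721 CE

608 − 64 = 544 density bands lie beyond the stress band toward the growth surface.
With 2 density bands per year, 544 / 2 = 272 years.
The density band at the growth surface is 1993 CE, so the stress band dates to 1993 − 272 = 1721 CE.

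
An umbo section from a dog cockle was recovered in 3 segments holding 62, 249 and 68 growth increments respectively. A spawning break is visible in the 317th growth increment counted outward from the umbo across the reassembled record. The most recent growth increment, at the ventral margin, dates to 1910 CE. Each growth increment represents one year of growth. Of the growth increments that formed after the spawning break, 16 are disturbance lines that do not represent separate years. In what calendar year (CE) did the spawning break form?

1864 CE

Total growth increments = 62 + 249 + 68 = 379.
The spawning break sits at growth increment 317 from the umbo, so 379 − 317 = 62 growth increments formed after it.
62 − 16 false = 46 true growth increments after the spawning break.
The growth increment at the ventral margin is 1910 CE, so the spawning break dates to 1910 − 46 = 1864 CE.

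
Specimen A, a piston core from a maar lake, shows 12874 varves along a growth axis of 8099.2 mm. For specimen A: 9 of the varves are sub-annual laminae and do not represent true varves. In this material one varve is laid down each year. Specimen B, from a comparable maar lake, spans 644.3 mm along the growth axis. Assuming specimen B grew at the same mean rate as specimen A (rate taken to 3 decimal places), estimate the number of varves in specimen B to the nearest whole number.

Specimen A: true varve count = 12874 − 9 = 12865.
A: Mean rate = 8099.2 mm / 12865 years ≈ 0.630 mm/yr.
For B, 644.3 / 0.630 = 1022.70 years ≈ 1023 varves.

1023 varves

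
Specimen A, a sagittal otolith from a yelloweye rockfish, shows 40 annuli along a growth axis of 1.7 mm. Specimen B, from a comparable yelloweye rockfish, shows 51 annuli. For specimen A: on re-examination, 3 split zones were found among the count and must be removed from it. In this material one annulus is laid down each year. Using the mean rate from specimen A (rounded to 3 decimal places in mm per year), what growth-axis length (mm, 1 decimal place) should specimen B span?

Specimen A: true annulus count = 40 − 3 = 37.
A: Extension rate ≈ 1.7 / 37 = 0.046 mm/year.
B's length ≈ 0.046 × 51 = 2.3 mm.

2.3 mm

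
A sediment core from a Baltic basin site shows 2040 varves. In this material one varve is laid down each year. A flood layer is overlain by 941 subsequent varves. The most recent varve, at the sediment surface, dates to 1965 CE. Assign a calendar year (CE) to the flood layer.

1024 CE

941 varves post-date the flood layer.
1965 − 941 = 1024 CE.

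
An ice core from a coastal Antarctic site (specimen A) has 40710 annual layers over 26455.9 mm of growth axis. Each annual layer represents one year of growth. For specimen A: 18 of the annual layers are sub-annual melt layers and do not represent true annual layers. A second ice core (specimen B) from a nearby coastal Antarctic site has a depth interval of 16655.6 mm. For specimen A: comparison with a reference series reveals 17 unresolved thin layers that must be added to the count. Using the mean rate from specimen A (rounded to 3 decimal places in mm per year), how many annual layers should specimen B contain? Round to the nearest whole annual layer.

Specimen A: adjusted count: 40710 − 18 + 17 = 40709 annual layers.
A: 26455.9 mm over 40709 years gives 26455.9 / 40709 ≈ 0.650 mm/yr.
For B, 16655.6 / 0.650 = 25624.00 years ≈ 25624 annual layers.

25624 annual layers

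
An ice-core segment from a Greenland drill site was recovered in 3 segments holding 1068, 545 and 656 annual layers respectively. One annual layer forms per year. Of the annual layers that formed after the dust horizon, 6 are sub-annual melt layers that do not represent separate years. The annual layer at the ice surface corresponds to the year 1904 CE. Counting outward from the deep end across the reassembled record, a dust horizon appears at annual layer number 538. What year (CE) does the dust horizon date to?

Total annual layers = 1068 + 545 + 656 = 2269.
2269 − 538 = 1731 annual layers lie beyond the dust horizon toward the ice surface.
Excluding 6 false annual layers: 1731 − 6 = 1725.
The annual layer at the ice surface is 1904 CE, so the dust horizon dates to 1904 − 1725 = 179 CE.

179 CE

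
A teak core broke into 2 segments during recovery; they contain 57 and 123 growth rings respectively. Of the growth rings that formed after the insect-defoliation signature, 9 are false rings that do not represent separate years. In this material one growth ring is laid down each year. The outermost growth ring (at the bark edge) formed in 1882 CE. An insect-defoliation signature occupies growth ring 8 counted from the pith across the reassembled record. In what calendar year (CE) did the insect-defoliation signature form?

Total growth rings = 57 + 123 = 180.
Between growth ring 8 and the bark edge there are 180 − 8 = 172 growth rings.
Removing the 9 false growth rings leaves 172 − 9 = 163 true growth rings beyond the insect-defoliation signature.
The growth ring at the bark edge is 1882 CE, so the insect-defoliation signature dates to 1882 − 163 = 1719 CE.

1719 CE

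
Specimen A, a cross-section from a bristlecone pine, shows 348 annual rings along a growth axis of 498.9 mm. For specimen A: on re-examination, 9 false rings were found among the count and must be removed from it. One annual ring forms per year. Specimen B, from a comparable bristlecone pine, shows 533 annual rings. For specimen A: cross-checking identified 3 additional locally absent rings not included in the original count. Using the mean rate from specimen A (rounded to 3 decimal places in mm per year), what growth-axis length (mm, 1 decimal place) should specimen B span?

777.6 mm

Specimen A: after corrections the count is 348 − 9 + 3 = 342 annual rings.
A: Mean rate = 498.9 mm / 342 years ≈ 1.459 mm/yr.
B's length ≈ 1.459 × 533 = 777.6 mm.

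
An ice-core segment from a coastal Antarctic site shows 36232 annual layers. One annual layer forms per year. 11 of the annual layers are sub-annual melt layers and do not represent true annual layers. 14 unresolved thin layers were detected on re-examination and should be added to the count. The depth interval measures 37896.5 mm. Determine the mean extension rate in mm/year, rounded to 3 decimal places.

1.046 mm/year

After corrections the count is 36232 − 11 + 14 = 36235 annual layers.
Mean rate = 37896.5 mm / 36235 years ≈ 1.046 mm/year.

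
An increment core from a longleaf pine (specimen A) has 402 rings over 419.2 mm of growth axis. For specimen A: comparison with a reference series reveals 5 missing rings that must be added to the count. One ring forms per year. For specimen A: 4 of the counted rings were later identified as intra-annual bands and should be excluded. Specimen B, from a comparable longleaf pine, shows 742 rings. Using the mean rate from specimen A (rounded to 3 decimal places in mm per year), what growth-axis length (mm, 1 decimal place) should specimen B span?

Specimen A: true ring count = 402 − 4 + 5 = 403.
A: Mean rate = 419.2 mm / 403 years ≈ 1.040 mm/year.
For B, 1.040 mm/year × 742 years = 771.7 mm.

771.7 mm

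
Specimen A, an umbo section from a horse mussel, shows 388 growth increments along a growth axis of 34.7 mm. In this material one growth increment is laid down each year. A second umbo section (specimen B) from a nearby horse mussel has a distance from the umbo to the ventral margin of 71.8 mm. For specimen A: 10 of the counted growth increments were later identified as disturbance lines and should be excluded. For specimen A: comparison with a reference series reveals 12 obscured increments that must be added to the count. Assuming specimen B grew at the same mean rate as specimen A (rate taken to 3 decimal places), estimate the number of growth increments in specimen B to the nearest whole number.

Specimen A: adjusted count: 388 − 10 + 12 = 390 growth increments.
A: Mean rate = 34.7 mm / 390 years ≈ 0.089 mm/yr.
B spans 71.8 / 0.089 = 806.74 years ≈ 807 growth increments.

807 growth increments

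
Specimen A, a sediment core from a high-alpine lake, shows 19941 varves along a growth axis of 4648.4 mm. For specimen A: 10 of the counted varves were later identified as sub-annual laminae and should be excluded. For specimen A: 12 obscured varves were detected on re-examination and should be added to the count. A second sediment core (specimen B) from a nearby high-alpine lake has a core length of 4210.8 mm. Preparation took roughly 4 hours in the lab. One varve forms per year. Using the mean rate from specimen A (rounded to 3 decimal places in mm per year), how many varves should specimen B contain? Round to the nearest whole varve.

Specimen A: true varve count = 19941 − 10 + 12 = 19943.
A: Extension rate ≈ 4648.4 / 19943 = 0.233 mm/yr.
B spans 4210.8 / 0.233 = 18072.10 years ≈ 18072 varves.

18072 varves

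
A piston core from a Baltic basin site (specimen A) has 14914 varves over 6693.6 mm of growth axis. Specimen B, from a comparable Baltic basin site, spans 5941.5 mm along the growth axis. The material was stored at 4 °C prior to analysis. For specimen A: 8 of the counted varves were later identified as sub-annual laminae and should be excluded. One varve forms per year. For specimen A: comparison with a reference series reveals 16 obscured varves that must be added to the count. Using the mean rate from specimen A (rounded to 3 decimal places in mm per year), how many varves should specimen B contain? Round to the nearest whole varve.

Specimen A: true varve count = 14914 − 8 + 16 = 14922.
A: 6693.6 mm over 14922 years gives 6693.6 / 14922 ≈ 0.449 mm/yr.
B spans 5941.5 / 0.449 = 13232.74 years ≈ 13233 varves.

13233 varves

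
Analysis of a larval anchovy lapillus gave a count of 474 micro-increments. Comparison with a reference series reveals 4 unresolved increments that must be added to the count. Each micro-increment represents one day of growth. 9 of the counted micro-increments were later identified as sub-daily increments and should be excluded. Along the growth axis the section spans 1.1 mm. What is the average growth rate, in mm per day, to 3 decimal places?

0.002 mm per day

True micro-increment count = 474 − 9 + 4 = 469.
1.1 mm over 469 days gives 1.1 / 469 ≈ 0.002 mm per day.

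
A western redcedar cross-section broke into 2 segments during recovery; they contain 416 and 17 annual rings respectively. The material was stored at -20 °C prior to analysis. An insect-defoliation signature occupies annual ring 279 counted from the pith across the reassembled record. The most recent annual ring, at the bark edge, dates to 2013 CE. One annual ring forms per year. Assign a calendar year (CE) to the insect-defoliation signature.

Total annual rings = 416 + 17 = 433.
433 − 279 = 154 annual rings lie beyond the insect-defoliation signature toward the bark edge.
The annual ring at the bark edge is 2013 CE, so the insect-defoliation signature dates to 2013 − 154 = 1859 CE.

1859 CE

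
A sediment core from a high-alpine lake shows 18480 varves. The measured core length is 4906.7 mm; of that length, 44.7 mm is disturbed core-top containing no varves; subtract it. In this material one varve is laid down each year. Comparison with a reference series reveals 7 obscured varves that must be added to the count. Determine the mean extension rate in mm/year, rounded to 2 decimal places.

0.26 mm/year

Correcting the raw count gives 18480 + 7 = 18487 true varves.
Net length = 4906.7 − 44.7 = 4862.0 mm.
4862.0 mm over 18487 years gives 4862.0 / 18487 ≈ 0.26 mm/year.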